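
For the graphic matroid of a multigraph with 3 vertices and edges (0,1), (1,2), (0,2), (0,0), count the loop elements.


In a graphic matroid, a loop is a self-loop edge (u,u) with rank 0.
Examining all 4 edges for self-loops...
Self-loops found: (0,0)
Number of loops = 1.

1


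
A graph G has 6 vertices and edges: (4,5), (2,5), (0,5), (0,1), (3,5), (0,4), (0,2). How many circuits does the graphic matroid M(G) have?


A circuit in a graphic matroid = edge set of a simple cycle.
G has 6 vertices and 7 edges.
Enumerating all minimal edge subsets forming cycles...
Total circuits found: 3.

3


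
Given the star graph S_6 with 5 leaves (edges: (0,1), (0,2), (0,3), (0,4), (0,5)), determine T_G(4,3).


A star on 6 vertices is a tree with 5 edges.
T(x,y) = x^(5) for any tree.
T(4,3) = 4^5 = 1024.

1024


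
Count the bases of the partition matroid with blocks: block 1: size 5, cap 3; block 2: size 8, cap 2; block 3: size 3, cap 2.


A basis picks exactly ci elements from block i.
Number of bases = product of C(|Si|, ci).
= C(5,3) * C(8,2) * C(3,2)
= 10 * 28 * 3
= 840.

840


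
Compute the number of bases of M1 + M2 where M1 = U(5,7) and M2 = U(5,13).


Bases of a direct sum M1 + M2: |B| = |B(M1)| * |B(M2)|.
|B(U(5,7))| = C(7,5) = 21.
|B(U(5,13))| = C(13,5) = 1287.
Total bases = 21 * 1287 = 27027.

27027


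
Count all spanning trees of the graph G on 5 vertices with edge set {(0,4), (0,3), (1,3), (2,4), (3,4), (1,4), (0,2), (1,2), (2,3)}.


By Kirchhoff's matrix tree theorem, the number of spanning trees equals
the determinant of any cofactor of the Laplacian matrix L.
G has 5 vertices and 9 edges.
Computing the (4 x 4) cofactor determinant gives 75.

75


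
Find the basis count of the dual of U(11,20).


The dual of U(r,n) is U(n-r, n) = U(9,20).
Bases of U(9,20) are all (9)-element subsets.
|B(M*)| = C(20,9) = 167960.

167960


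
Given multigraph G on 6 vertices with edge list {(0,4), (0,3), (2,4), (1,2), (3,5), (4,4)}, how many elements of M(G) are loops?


In a graphic matroid, a loop is a self-loop edge (u,u) with rank 0.
Examining all 6 edges for self-loops...
Self-loops found: (4,4)
Number of loops = 1.

1


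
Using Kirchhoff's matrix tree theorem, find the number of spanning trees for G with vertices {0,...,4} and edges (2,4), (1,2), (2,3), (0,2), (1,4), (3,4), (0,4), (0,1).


By Kirchhoff's matrix tree theorem, the number of spanning trees equals
the determinant of any cofactor of the Laplacian matrix L.
G has 5 vertices and 8 edges.
Computing the (4 x 4) cofactor determinant gives 40.

40


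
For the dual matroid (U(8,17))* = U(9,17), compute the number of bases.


The dual of U(r,n) is U(n-r, n) = U(9,17).
Bases of U(9,17) are all (9)-element subsets.
|B(M*)| = C(17,9) = 24310.

24310


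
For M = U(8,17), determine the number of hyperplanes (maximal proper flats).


Hyperplanes of U(8,17) are flats of rank 7.
In a uniform matroid, these are exactly the (7)-element subsets.
Count = (17 choose 7) = 19448.

19448


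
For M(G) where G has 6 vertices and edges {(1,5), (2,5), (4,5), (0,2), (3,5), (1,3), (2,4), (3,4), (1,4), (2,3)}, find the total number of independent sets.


An independent set in a graphic matroid is an acyclic edge subset.
G has 6 vertices and 10 edges.
Enumerate all 2^10 = 1024 subsets, checking for acyclicity.
Total independent sets = 396.

396


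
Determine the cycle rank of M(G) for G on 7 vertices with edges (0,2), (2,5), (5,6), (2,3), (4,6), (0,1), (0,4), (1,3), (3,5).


Cycle rank (nullity) = |E| - r(M) = |E| - (|V| - c).
|E| = 9, |V| = 7, c = 1.
Nullity = 9 - (7 - 1) = 9 - 6 = 3.

3


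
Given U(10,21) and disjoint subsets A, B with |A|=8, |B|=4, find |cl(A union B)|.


|A union B| = 8 + 4 = 12 (disjoint).
In U(10,21), cl(S) = S if |S| < 10, else cl(S) = E.
Since 12 >= 10, cl(A union B) = E.
|cl(A union B)| = 21.

21


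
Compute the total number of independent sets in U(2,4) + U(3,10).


For a direct sum, |I(M1+M2)| = |I(M1)| * |I(M2)|.
|I(U(2,4))| = sum C(4,k) for k=0..2 = 11.
|I(U(3,10))| = sum C(10,k) for k=0..3 = 176.
Total = 11 * 176 = 1936.

1936


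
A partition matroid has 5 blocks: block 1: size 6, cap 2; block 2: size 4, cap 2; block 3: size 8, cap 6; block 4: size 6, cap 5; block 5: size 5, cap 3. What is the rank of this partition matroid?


Rank of a partition matroid = sum of min(|Si|, ci) for each block.
= min(6,2) + min(4,2) + min(8,6) + min(6,5) + min(5,3)
= 2 + 2 + 6 + 5 + 3
= 18.

18


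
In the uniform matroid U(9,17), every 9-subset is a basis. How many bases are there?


Bases of U(9,17) are all 9-element subsets of the 17-element ground set.
Number of bases = C(17,9).
C(17,9) = 24310.

24310


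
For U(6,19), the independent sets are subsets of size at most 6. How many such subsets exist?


Independent sets of U(6,19) are all subsets of size <= 6.
Count = C(19,0) + C(19,1) + C(19,2) + C(19,3) + C(19,4) + C(19,5) + C(19,6)
     = 1 + 19 + 171 + 969 + 3876 + 11628 + 27132
     = 43796.

43796


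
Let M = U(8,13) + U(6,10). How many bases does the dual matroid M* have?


(M1+M2)* = M1* + M2*.
M1* = U(5,13), bases: C(13,5) = 1287.
M2* = U(4,10), bases: C(10,4) = 210.
|B(M*)| = 1287 * 210 = 270270.

270270


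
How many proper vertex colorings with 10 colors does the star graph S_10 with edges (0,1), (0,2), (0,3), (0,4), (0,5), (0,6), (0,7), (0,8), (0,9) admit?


P(tree, k) = k * (k-1)^(9) for any tree on 10 vertices.
P(10) = 10 * 9^9 = 10 * 387420489 = 3874204890.

3874204890


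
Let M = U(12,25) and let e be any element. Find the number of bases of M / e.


Contracting e from U(12,25) gives U(11,24).
Bases of U(11,24) = (24 choose 11) = 2496144.

2496144


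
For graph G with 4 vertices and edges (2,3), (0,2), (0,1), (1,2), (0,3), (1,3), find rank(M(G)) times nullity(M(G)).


r(M) = |V| - c = 4 - 1 = 3.
nullity = |E| - r(M) = 6 - 3 = 3.
Product = 3 * 3 = 9.

9


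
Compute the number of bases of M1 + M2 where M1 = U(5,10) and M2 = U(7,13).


Bases of a direct sum M1 + M2: |B| = |B(M1)| * |B(M2)|.
|B(U(5,10))| = C(10,5) = 252.
|B(U(7,13))| = C(13,7) = 1716.
Total bases = 252 * 1716 = 432432.

432432


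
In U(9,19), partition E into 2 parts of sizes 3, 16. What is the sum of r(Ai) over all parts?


r(Ai) = min(|Ai|, 9) for each part.
Sum = min(3,9) + min(16,9)
    = 3 + 9
    = 12.

12


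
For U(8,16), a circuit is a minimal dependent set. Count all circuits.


In U(8,16), circuits are the (9)-element subsets.
Any set of 9 elements is dependent, and removing any one element gives
an independent set of size 8, so it is a minimal dependent set.
Number of circuits = (16 choose 9) = 11440.

11440


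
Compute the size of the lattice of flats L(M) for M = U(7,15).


Flats of U(7,15): every subset of size < 7 is a flat, plus E itself.
Count = (15 choose 0) + (15 choose 1) + (15 choose 2) + (15 choose 3) + (15 choose 4) + (15 choose 5) + (15 choose 6) + 1
     = 1 + 15 + 105 + 455 + 1365 + 3003 + 5005 + 1
     = 9950.

9950


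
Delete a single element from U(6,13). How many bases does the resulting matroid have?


Deleting e from U(6,13) gives U(6,12) since n > r.
Bases of U(6,12) = C(12,6) = 12! / (6! * 6!) = 924.

924


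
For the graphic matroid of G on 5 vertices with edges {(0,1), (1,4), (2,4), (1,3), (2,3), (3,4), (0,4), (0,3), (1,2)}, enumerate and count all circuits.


A circuit in a graphic matroid = edge set of a simple cycle.
G has 5 vertices and 9 edges.
Enumerating all minimal edge subsets forming cycles...
Total circuits found: 22.

22


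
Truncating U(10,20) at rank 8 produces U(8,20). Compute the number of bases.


Truncating U(10,20) to rank 8 gives U(8,20).
Bases of U(8,20) are all 8-element subsets of 20 elements.
Number of bases = C(20,8) = 20! / (8! * 12!) = 125970.

125970


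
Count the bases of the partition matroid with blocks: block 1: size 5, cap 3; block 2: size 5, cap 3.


A basis picks exactly ci elements from block i.
Number of bases = product of C(|Si|, ci).
= C(5,3) * C(5,3)
= 10 * 10
= 100.

100


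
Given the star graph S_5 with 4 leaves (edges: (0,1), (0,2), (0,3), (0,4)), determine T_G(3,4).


A star on 5 vertices is a tree with 4 edges.
T(x,y) = x^(4) for any tree.
T(3,4) = 3^4 = 81.

81


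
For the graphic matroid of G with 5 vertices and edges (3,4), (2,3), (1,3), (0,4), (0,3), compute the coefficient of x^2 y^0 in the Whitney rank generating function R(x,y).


R(x,y) = sum over A in 2^E of x^(r(E)-r(A)) * y^(|A|-r(A)).
G has 5 vertices, 5 edges. r(E) = 4.
Enumerate all 2^5 = 32 subsets.
Count subsets with r(E)-r(A)=2 and |A|-r(A)=0: 10.

10


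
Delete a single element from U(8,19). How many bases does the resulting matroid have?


Deleting e from U(8,19) gives U(8,18) since n > r.
Bases of U(8,18) = C(18,8) = 18! / (8! * 10!) = 43758.

43758


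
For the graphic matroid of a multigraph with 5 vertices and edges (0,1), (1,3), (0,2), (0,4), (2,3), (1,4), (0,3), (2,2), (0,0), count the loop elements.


In a graphic matroid, a loop is a self-loop edge (u,u) with rank 0.
Examining all 9 edges for self-loops...
Self-loops found: (2,2), (0,0)
Number of loops = 2.

2


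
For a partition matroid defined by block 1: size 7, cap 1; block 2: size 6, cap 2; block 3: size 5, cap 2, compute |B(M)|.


A basis picks exactly ci elements from block i.
Number of bases = product of C(|Si|, ci).
= C(7,1) * C(6,2) * C(5,2)
= 7 * 15 * 10
= 1050.

1050


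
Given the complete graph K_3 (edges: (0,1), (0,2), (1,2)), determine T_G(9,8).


T(K_3; x,y) = x^2 + x + y.
T(9,8) = 81 + 9 + 8 = 98.

98


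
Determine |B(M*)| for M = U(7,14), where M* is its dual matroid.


The dual of U(r,n) is U(n-r, n) = U(7,14).
Bases of U(7,14) are all (7)-element subsets.
|B(M*)| = C(14,7) = 14! / (7! * 7!) = 3432.

3432


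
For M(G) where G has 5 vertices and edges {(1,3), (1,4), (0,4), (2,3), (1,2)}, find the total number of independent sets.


An independent set in a graphic matroid is an acyclic edge subset.
G has 5 vertices and 5 edges.
Enumerate all 2^5 = 32 subsets, checking for acyclicity.
Total independent sets = 28.

28


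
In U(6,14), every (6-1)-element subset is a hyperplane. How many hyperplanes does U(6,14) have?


Hyperplanes of U(6,14) are flats of rank 5.
In a uniform matroid, these are exactly the (5)-element subsets.
Count = C(14,5) = 14! / (5! * 9!) = 2002.

2002


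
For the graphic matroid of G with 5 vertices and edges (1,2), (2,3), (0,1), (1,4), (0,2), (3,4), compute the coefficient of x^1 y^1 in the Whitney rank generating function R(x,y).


R(x,y) = sum over A in 2^E of x^(r(E)-r(A)) * y^(|A|-r(A)).
G has 5 vertices, 6 edges. r(E) = 4.
Enumerate all 2^6 = 64 subsets.
Count subsets with r(E)-r(A)=1 and |A|-r(A)=1: 4.

4


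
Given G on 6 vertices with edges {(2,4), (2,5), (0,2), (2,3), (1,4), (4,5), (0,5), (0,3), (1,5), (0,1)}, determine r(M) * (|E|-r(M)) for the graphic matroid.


r(M) = |V| - c = 6 - 1 = 5.
nullity = |E| - r(M) = 10 - 5 = 5.
Product = 5 * 5 = 25.

25


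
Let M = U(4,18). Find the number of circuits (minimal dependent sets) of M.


In U(4,18), circuits are the (5)-element subsets.
Any set of 5 elements is dependent, and removing any one element gives
an independent set of size 4, so it is a minimal dependent set.
Number of circuits = C(18,5) = 8568.

8568


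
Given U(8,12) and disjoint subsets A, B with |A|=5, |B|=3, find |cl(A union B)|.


|A union B| = 5 + 3 = 8 (disjoint).
In U(8,12), cl(S) = S if |S| < 8, else cl(S) = E.
Since 8 >= 8, cl(A union B) = E.
|cl(A union B)| = 12.

12


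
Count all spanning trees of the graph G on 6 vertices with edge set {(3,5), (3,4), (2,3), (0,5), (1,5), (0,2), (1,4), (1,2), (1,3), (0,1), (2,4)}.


By Kirchhoff's matrix tree theorem, the number of spanning trees equals
the determinant of any cofactor of the Laplacian matrix L.
G has 6 vertices and 11 edges.
Computing the (5 x 5) cofactor determinant gives 209.

209


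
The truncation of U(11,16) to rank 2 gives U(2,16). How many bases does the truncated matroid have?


Truncating U(11,16) to rank 2 gives U(2,16).
Bases of U(2,16) are all 2-element subsets of 16 elements.
Number of bases = C(16,2) = 16! / (2! * 14!) = 120.

120


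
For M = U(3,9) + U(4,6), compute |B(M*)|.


(M1+M2)* = M1* + M2*.
M1* = U(6,9), bases: C(9,6) = 84.
M2* = U(2,6), bases: C(6,2) = 15.
|B(M*)| = 84 * 15 = 1260.

1260


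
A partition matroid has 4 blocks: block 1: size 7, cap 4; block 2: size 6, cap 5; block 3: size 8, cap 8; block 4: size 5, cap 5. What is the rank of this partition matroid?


Rank of a partition matroid = sum of min(|Si|, ci) for each block.
= min(7,4) + min(6,5) + min(8,8) + min(5,5)
= 4 + 5 + 8 + 5
= 22.

22


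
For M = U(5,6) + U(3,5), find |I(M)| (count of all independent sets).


For a direct sum, |I(M1+M2)| = |I(M1)| * |I(M2)|.
|I(U(5,6))| = sum C(6,k) for k=0..5 = 63.
|I(U(3,5))| = sum C(5,k) for k=0..3 = 26.
Total = 63 * 26 = 1638.

1638


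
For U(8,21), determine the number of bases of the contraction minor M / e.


Contracting e from U(8,21) gives U(7,20).
Bases of U(7,20) = C(20,7) = 20! / (7! * 13!) = 77520.

77520


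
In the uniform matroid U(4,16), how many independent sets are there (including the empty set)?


Independent sets of U(4,16) are all subsets of size <= 4.
Count = (16 choose 0) + (16 choose 1) + (16 choose 2) + (16 choose 3) + (16 choose 4)
     = 1 + 16 + 120 + 560 + 1820
     = 2517.

2517


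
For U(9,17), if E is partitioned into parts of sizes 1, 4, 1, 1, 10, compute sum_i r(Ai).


r(Ai) = min(|Ai|, 9) for each part.
Sum = min(1,9) + min(4,9) + min(1,9) + min(1,9) + min(10,9)
    = 1 + 4 + 1 + 1 + 9
    = 16.

16


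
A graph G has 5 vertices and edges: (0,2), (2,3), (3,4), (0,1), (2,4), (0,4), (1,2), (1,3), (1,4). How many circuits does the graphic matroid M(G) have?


A circuit in a graphic matroid = edge set of a simple cycle.
G has 5 vertices and 9 edges.
Enumerating all minimal edge subsets forming cycles...
Total circuits found: 22.

22


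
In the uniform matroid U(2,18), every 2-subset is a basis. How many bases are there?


Bases of U(2,18) are all 2-element subsets of the 18-element ground set.
Number of bases = C(18,2).
C(18,2) = (18 * 17) / (1 * 2) = 153.

153


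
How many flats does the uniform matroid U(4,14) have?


Flats of U(4,14): every subset of size < 4 is a flat, plus E itself.
Count = C(14,0) + C(14,1) + C(14,2) + C(14,3) + 1
     = 1 + 14 + 91 + 364 + 1
     = 471.

471


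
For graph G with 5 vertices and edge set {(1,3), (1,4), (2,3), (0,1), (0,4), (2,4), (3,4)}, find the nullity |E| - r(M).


Cycle rank (nullity) = |E| - r(M) = |E| - (|V| - c).
|E| = 7, |V| = 5, c = 1.
Nullity = 7 - (5 - 1) = 7 - 4 = 3.

3


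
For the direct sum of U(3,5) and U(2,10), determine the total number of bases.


Bases of a direct sum M1 + M2: |B| = |B(M1)| * |B(M2)|.
|B(U(3,5))| = C(5,3) = 10.
|B(U(2,10))| = C(10,2) = 45.
Total bases = 10 * 45 = 450.

450


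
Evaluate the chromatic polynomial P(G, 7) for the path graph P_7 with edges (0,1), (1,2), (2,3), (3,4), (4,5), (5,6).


P(P_7, k) = k * (k-1)^(6).
P(7) = 7 * 6^6 = 7 * 46656 = 326592.

326592


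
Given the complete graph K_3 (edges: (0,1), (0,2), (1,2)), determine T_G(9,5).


T(K_3; x,y) = x^2 + x + y.
T(9,5) = 81 + 9 + 5 = 95.

95


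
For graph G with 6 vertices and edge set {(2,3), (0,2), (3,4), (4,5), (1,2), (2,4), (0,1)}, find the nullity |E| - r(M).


Cycle rank (nullity) = |E| - r(M) = |E| - (|V| - c).
|E| = 7, |V| = 6, c = 1.
Nullity = 7 - (6 - 1) = 7 - 5 = 2.

2


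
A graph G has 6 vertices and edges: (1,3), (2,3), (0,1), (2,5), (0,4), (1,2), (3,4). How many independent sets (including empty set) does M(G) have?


An independent set in a graphic matroid is an acyclic edge subset.
G has 6 vertices and 7 edges.
Enumerate all 2^7 = 128 subsets, checking for acyclicity.
Total independent sets = 104.

104


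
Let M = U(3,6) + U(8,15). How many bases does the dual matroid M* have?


(M1+M2)* = M1* + M2*.
M1* = U(3,6), bases: C(6,3) = 20.
M2* = U(7,15), bases: C(15,7) = 6435.
|B(M*)| = 20 * 6435 = 128700.

128700


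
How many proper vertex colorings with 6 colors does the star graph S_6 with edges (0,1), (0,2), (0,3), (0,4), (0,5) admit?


P(tree, k) = k * (k-1)^(5) for any tree on 6 vertices.
P(6) = 6 * 5^5 = 6 * 3125 = 18750.

18750


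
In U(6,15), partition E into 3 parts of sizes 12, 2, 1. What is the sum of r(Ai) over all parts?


r(Ai) = min(|Ai|, 6) for each part.
Sum = min(12,6) + min(2,6) + min(1,6)
    = 6 + 2 + 1
    = 9.

9


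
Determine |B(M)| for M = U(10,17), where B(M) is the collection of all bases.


Bases of U(10,17) are all 10-element subsets of the 17-element ground set.
Number of bases = C(17,10).
C(17,10) = 19448.

19448


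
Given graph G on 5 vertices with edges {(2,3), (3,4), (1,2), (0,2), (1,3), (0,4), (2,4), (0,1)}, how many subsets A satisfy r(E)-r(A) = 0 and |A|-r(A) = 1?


R(x,y) = sum over A in 2^E of x^(r(E)-r(A)) * y^(|A|-r(A)).
G has 5 vertices, 8 edges. r(E) = 4.
Enumerate all 2^8 = 256 subsets.
Count subsets with r(E)-r(A)=0 and |A|-r(A)=1: 52.

52


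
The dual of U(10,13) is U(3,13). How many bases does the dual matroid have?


The dual of U(r,n) is U(n-r, n) = U(3,13).
Bases of U(3,13) are all (3)-element subsets.
|B(M*)| = (13 choose 3) = 286.

286


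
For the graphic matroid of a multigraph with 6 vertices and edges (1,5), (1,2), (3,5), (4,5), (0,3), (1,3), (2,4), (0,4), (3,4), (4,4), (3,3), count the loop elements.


In a graphic matroid, a loop is a self-loop edge (u,u) with rank 0.
Examining all 11 edges for self-loops...
Self-loops found: (4,4), (3,3)
Number of loops = 2.

2


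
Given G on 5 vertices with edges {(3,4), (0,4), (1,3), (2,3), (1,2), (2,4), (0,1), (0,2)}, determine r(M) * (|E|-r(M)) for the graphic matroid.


r(M) = |V| - c = 5 - 1 = 4.
nullity = |E| - r(M) = 8 - 4 = 4.
Product = 4 * 4 = 16.

16


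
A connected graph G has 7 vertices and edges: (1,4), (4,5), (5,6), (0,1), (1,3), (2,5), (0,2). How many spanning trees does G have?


By Kirchhoff's matrix tree theorem, the number of spanning trees equals
the determinant of any cofactor of the Laplacian matrix L.
G has 7 vertices and 7 edges.
Computing the (6 x 6) cofactor determinant gives 5.

5


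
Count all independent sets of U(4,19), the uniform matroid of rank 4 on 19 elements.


Independent sets of U(4,19) are all subsets of size <= 4.
Count = C(19,0) + C(19,1) + C(19,2) + C(19,3) + C(19,4)
     = 1 + 19 + 171 + 969 + 3876
     = 5036.

5036


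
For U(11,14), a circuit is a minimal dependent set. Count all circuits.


In U(11,14), circuits are the (12)-element subsets.
Any set of 12 elements is dependent, and removing any one element gives
an independent set of size 11, so it is a minimal dependent set.
Number of circuits = C(14,12) = 91.

91


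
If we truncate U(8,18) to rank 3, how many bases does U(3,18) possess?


Truncating U(8,18) to rank 3 gives U(3,18).
Bases of U(3,18) are all 3-element subsets of 18 elements.
Number of bases = C(18,3) = 18! / (3! * 15!) = 816.

816


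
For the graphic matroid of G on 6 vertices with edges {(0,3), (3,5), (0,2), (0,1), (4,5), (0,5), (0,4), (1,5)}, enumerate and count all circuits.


A circuit in a graphic matroid = edge set of a simple cycle.
G has 6 vertices and 8 edges.
Enumerating all minimal edge subsets forming cycles...
Total circuits found: 6.

6


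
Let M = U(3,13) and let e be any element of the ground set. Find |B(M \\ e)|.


Deleting e from U(3,13) gives U(3,12) since n > r.
Bases of U(3,12) = C(12,3) = (12 * 11 * 10) / (1 * 2 * 3) = 220.

220


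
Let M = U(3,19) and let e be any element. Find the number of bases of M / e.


Contracting e from U(3,19) gives U(2,18).
Bases of U(2,18) = C(18,2) = 18! / (2! * 16!) = 153.

153


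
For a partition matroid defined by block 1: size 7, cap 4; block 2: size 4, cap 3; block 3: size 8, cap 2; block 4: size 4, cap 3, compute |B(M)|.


A basis picks exactly ci elements from block i.
Number of bases = product of C(|Si|, ci).
= C(7,4) * C(4,3) * C(8,2) * C(4,3)
= 35 * 4 * 28 * 4
= 15680.

15680


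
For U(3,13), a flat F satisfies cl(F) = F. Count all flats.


Flats of U(3,13): every subset of size < 3 is a flat, plus E itself.
Count = (13 choose 0) + (13 choose 1) + (13 choose 2) + 1
     = 1 + 13 + 78 + 1
     = 93.

93


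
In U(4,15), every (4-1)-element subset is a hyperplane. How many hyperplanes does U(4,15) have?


Hyperplanes of U(4,15) are flats of rank 3.
In a uniform matroid, these are exactly the (3)-element subsets.
Count = C(15,3) = 15! / (3! * 12!) = 455.

455


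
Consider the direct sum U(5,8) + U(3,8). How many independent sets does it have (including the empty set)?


For a direct sum, |I(M1+M2)| = |I(M1)| * |I(M2)|.
|I(U(5,8))| = sum C(8,k) for k=0..5 = 219.
|I(U(3,8))| = sum C(8,k) for k=0..3 = 93.
Total = 219 * 93 = 20367.

20367


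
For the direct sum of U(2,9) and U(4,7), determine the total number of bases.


Bases of a direct sum M1 + M2: |B| = |B(M1)| * |B(M2)|.
|B(U(2,9))| = C(9,2) = 36.
|B(U(4,7))| = C(7,4) = 35.
Total bases = 36 * 35 = 1260.

1260


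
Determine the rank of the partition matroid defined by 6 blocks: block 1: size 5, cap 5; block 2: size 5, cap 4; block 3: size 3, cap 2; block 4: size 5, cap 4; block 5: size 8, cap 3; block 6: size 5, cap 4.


Rank of a partition matroid = sum of min(|Si|, ci) for each block.
= min(5,5) + min(5,4) + min(3,2) + min(5,4) + min(8,3) + min(5,4)
= 5 + 4 + 2 + 4 + 3 + 4
= 22.

22


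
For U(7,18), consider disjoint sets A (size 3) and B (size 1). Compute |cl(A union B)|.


|A union B| = 3 + 1 = 4 (disjoint).
In U(7,18), cl(S) = S if |S| < 7, else cl(S) = E.
Since 4 < 7, cl(A union B) = A union B.
|cl(A union B)| = 4.

4


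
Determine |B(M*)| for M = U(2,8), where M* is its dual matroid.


The dual of U(r,n) is U(n-r, n) = U(6,8).
Bases of U(6,8) are all (6)-element subsets.
|B(M*)| = C(8,6) = 28.

28


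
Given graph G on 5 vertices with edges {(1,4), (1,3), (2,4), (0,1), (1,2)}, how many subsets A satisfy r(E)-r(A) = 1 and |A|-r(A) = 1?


R(x,y) = sum over A in 2^E of x^(r(E)-r(A)) * y^(|A|-r(A)).
G has 5 vertices, 5 edges. r(E) = 4.
Enumerate all 2^5 = 32 subsets.
Count subsets with r(E)-r(A)=1 and |A|-r(A)=1: 2.

2


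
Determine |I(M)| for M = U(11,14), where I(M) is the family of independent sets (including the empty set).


Independent sets of U(11,14) are all subsets of size <= 11.
Count = (14 choose 0) + (14 choose 1) + (14 choose 2) + (14 choose 3) + (14 choose 4) + (14 choose 5) + (14 choose 6) + (14 choose 7) + (14 choose 8) + (14 choose 9) + (14 choose 10) + (14 choose 11)
     = 1 + 14 + 91 + 364 + 1001 + 2002 + 3003 + 3432 + 3003 + 2002 + 1001 + 364
     = 16278.

16278


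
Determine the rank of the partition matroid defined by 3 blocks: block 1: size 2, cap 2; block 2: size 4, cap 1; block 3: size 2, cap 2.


Rank of a partition matroid = sum of min(|Si|, ci) for each block.
= min(2,2) + min(4,1) + min(2,2)
= 2 + 1 + 2
= 5.

5


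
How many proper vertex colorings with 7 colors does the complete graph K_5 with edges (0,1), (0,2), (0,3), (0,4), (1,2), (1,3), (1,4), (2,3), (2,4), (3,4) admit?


P(K_5, k) = k(k-1)(k-2)...(k-4).
P(7) = (7) * (6) * (5) * (4) * (3) = 2520.

2520


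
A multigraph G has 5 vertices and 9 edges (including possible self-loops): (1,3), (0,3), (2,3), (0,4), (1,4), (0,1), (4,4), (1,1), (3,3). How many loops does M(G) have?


In a graphic matroid, a loop is a self-loop edge (u,u) with rank 0.
Examining all 9 edges for self-loops...
Self-loops found: (4,4), (1,1), (3,3)
Number of loops = 3.

3


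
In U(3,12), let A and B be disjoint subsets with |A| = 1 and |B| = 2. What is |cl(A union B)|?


|A union B| = 1 + 2 = 3 (disjoint).
In U(3,12), cl(S) = S if |S| < 3, else cl(S) = E.
Since 3 >= 3, cl(A union B) = E.
|cl(A union B)| = 12.

12


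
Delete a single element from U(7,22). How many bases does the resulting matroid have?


Deleting e from U(7,22) gives U(7,21) since n > r.
Bases of U(7,21) = C(21,7) = 116280.

116280


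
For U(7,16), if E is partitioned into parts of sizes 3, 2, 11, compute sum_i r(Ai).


r(Ai) = min(|Ai|, 7) for each part.
Sum = min(3,7) + min(2,7) + min(11,7)
    = 3 + 2 + 7
    = 12.

12


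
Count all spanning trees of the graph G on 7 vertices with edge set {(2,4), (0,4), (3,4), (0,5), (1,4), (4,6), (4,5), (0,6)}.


By Kirchhoff's matrix tree theorem, the number of spanning trees equals
the determinant of any cofactor of the Laplacian matrix L.
G has 7 vertices and 8 edges.
Computing the (6 x 6) cofactor determinant gives 8.

8


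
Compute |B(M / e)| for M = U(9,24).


Contracting e from U(9,24) gives U(8,23).
Bases of U(8,23) = (23 choose 8) = 490314.

490314


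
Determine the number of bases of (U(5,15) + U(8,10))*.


(M1+M2)* = M1* + M2*.
M1* = U(10,15), bases: C(15,10) = 3003.
M2* = U(2,10), bases: C(10,2) = 45.
|B(M*)| = 3003 * 45 = 135135.

135135


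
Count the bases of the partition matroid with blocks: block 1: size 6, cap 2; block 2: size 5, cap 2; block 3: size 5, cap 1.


A basis picks exactly ci elements from block i.
Number of bases = product of C(|Si|, ci).
= C(6,2) * C(5,2) * C(5,1)
= 15 * 10 * 5
= 750.

750


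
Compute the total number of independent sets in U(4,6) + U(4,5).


For a direct sum, |I(M1+M2)| = |I(M1)| * |I(M2)|.
|I(U(4,6))| = sum C(6,k) for k=0..4 = 57.
|I(U(4,5))| = sum C(5,k) for k=0..4 = 31.
Total = 57 * 31 = 1767.

1767


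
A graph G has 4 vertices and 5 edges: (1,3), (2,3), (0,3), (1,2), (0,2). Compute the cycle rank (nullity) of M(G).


Cycle rank (nullity) = |E| - r(M) = |E| - (|V| - c).
|E| = 5, |V| = 4, c = 1.
Nullity = 5 - (4 - 1) = 5 - 3 = 2.

2


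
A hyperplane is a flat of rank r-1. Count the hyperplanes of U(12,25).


Hyperplanes of U(12,25) are flats of rank 11.
In a uniform matroid, these are exactly the (11)-element subsets.
Count = C(25,11) = 25! / (11! * 14!) = 4457400.

4457400


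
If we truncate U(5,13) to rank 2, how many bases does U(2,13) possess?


Truncating U(5,13) to rank 2 gives U(2,13).
Bases of U(2,13) are all 2-element subsets of 13 elements.
Number of bases = C(13,2) = 13! / (2! * 11!) = 78.

78


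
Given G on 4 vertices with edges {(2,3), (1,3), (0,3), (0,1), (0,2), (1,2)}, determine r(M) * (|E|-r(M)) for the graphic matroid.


r(M) = |V| - c = 4 - 1 = 3.
nullity = |E| - r(M) = 6 - 3 = 3.
Product = 3 * 3 = 9.

9


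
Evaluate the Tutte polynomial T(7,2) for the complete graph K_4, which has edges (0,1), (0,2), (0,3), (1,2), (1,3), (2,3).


T(K_4; x,y) = x^3 + 3x^2 + 4xy + 2x + y^3 + 3y^2 + 2y.
Substituting x=7, y=2:
= 343 + 147 + 56 + 14 + 8 + 12 + 4
= 584.

584


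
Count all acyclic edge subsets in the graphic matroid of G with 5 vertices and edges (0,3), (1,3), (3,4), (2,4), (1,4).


An independent set in a graphic matroid is an acyclic edge subset.
G has 5 vertices and 5 edges.
Enumerate all 2^5 = 32 subsets, checking for acyclicity.
Total independent sets = 28.

28


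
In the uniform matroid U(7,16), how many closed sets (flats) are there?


Flats of U(7,16): every subset of size < 7 is a flat, plus E itself.
Count = (16 choose 0) + (16 choose 1) + (16 choose 2) + (16 choose 3) + (16 choose 4) + (16 choose 5) + (16 choose 6) + 1
     = 1 + 16 + 120 + 560 + 1820 + 4368 + 8008 + 1
     = 14894.

14894


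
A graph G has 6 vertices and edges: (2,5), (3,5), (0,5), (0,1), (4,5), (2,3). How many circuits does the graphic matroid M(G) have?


A circuit in a graphic matroid = edge set of a simple cycle.
G has 6 vertices and 6 edges.
Enumerating all minimal edge subsets forming cycles...
Total circuits found: 1.

1


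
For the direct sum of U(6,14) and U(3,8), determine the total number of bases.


Bases of a direct sum M1 + M2: |B| = |B(M1)| * |B(M2)|.
|B(U(6,14))| = C(14,6) = 3003.
|B(U(3,8))| = C(8,3) = 56.
Total bases = 3003 * 56 = 168168.

168168


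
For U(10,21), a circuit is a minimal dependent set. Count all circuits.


In U(10,21), circuits are the (11)-element subsets.
Any set of 11 elements is dependent, and removing any one element gives
an independent set of size 10, so it is a minimal dependent set.
Number of circuits = C(21,11) = 21! / (11! * 10!) = 352716.

352716


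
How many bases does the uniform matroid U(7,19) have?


Bases of U(7,19) are all 7-element subsets of the 19-element ground set.
Number of bases = C(19,7).
C(19,7) = 50388.

50388


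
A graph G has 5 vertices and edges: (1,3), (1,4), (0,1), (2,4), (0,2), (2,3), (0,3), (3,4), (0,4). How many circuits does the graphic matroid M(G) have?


A circuit in a graphic matroid = edge set of a simple cycle.
G has 5 vertices and 9 edges.
Enumerating all minimal edge subsets forming cycles...
Total circuits found: 22.

22


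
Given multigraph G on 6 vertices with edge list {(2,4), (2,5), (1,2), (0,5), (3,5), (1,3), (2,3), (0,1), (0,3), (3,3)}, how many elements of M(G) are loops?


In a graphic matroid, a loop is a self-loop edge (u,u) with rank 0.
Examining all 10 edges for self-loops...
Self-loops found: (3,3)
Number of loops = 1.

1


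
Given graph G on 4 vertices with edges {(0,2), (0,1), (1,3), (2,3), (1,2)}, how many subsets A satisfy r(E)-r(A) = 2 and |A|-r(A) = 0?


R(x,y) = sum over A in 2^E of x^(r(E)-r(A)) * y^(|A|-r(A)).
G has 4 vertices, 5 edges. r(E) = 3.
Enumerate all 2^5 = 32 subsets.
Count subsets with r(E)-r(A)=2 and |A|-r(A)=0: 5.

5


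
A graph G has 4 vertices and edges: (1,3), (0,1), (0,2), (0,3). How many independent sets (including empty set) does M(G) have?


An independent set in a graphic matroid is an acyclic edge subset.
G has 4 vertices and 4 edges.
Enumerate all 2^4 = 16 subsets, checking for acyclicity.
Total independent sets = 14.

14


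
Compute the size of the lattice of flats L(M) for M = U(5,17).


Flats of U(5,17): every subset of size < 5 is a flat, plus E itself.
Count = C(17,0) + C(17,1) + C(17,2) + C(17,3) + C(17,4) + 1
     = 1 + 17 + 136 + 680 + 2380 + 1
     = 3215.

3215


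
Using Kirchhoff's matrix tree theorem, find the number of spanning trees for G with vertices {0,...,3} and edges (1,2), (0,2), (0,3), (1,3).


By Kirchhoff's matrix tree theorem, the number of spanning trees equals
the determinant of any cofactor of the Laplacian matrix L.
G has 4 vertices and 4 edges.
Computing the (3 x 3) cofactor determinant gives 4.

4


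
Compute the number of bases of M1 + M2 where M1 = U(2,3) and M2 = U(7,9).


Bases of a direct sum M1 + M2: |B| = |B(M1)| * |B(M2)|.
|B(U(2,3))| = C(3,2) = 3.
|B(U(7,9))| = C(9,7) = 36.
Total bases = 3 * 36 = 108.

108


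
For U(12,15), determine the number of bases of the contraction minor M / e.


Contracting e from U(12,15) gives U(11,14).
Bases of U(11,14) = C(14,11) = 14! / (11! * 3!) = 364.

364


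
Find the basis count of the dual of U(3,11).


The dual of U(r,n) is U(n-r, n) = U(8,11).
Bases of U(8,11) are all (8)-element subsets.
|B(M*)| = C(11,8) = 165.

165


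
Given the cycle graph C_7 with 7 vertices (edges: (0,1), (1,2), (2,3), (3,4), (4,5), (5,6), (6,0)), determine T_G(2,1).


T(C_7; x,y) = x + x^2 + ... + x^(6) + y.
T(2,1) = 2^1 + 2^2 + 2^3 + 2^4 + 2^5 + 2^6 + 1
= 2 + 4 + 8 + 16 + 32 + 64 + 1
= 127.

127


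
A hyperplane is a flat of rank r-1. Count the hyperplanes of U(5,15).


Hyperplanes of U(5,15) are flats of rank 4.
In a uniform matroid, these are exactly the (4)-element subsets.
Count = C(15,4) = 15! / (4! * 11!) = 1365.

1365


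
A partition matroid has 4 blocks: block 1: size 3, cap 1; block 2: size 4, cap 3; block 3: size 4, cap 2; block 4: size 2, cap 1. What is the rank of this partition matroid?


Rank of a partition matroid = sum of min(|Si|, ci) for each block.
= min(3,1) + min(4,3) + min(4,2) + min(2,1)
= 1 + 3 + 2 + 1
= 7.

7


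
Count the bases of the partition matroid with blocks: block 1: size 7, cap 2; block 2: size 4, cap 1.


A basis picks exactly ci elements from block i.
Number of bases = product of C(|Si|, ci).
= C(7,2) * C(4,1)
= 21 * 4
= 84.

84


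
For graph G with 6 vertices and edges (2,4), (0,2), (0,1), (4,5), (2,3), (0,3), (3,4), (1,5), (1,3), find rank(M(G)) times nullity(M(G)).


r(M) = |V| - c = 6 - 1 = 5.
nullity = |E| - r(M) = 9 - 5 = 4.
Product = 5 * 4 = 20.

20


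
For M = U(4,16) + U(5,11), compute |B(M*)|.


(M1+M2)* = M1* + M2*.
M1* = U(12,16), bases: C(16,12) = 1820.
M2* = U(6,11), bases: C(11,6) = 462.
|B(M*)| = 1820 * 462 = 840840.

840840


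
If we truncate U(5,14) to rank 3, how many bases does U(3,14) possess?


Truncating U(5,14) to rank 3 gives U(3,14).
Bases of U(3,14) are all 3-element subsets of 14 elements.
Number of bases = C(14,3) = 14! / (3! * 11!) = 364.

364


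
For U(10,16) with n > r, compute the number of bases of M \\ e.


Deleting e from U(10,16) gives U(10,15) since n > r.
Bases of U(10,15) = (15 choose 10) = 3003.

3003


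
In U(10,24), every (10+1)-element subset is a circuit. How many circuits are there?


In U(10,24), circuits are the (11)-element subsets.
Any set of 11 elements is dependent, and removing any one element gives
an independent set of size 10, so it is a minimal dependent set.
Number of circuits = (24 choose 11) = 2496144.

2496144


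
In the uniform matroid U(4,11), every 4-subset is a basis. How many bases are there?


Bases of U(4,11) are all 4-element subsets of the 11-element ground set.
Number of bases = C(11,4).
C(11,4) = 11! / (4! * 7!) = 330.

330


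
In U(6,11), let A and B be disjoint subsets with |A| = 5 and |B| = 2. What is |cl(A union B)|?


|A union B| = 5 + 2 = 7 (disjoint).
In U(6,11), cl(S) = S if |S| < 6, else cl(S) = E.
Since 7 >= 6, cl(A union B) = E.
|cl(A union B)| = 11.

11


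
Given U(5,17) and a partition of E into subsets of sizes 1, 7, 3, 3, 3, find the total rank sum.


r(Ai) = min(|Ai|, 5) for each part.
Sum = min(1,5) + min(7,5) + min(3,5) + min(3,5) + min(3,5)
    = 1 + 5 + 3 + 3 + 3
    = 15.

15


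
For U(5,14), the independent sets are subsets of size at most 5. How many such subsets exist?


Independent sets of U(5,14) are all subsets of size <= 5.
Count = (14 choose 0) + (14 choose 1) + (14 choose 2) + (14 choose 3) + (14 choose 4) + (14 choose 5)
     = 1 + 14 + 91 + 364 + 1001 + 2002
     = 3473.

3473


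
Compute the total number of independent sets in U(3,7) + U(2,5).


For a direct sum, |I(M1+M2)| = |I(M1)| * |I(M2)|.
|I(U(3,7))| = sum C(7,k) for k=0..3 = 64.
|I(U(2,5))| = sum C(5,k) for k=0..2 = 16.
Total = 64 * 16 = 1024.

1024


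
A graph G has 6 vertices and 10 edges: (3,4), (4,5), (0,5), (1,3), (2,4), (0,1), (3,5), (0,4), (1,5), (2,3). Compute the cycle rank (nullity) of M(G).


Cycle rank (nullity) = |E| - r(M) = |E| - (|V| - c).
|E| = 10, |V| = 6, c = 1.
Nullity = 10 - (6 - 1) = 10 - 5 = 5.

5


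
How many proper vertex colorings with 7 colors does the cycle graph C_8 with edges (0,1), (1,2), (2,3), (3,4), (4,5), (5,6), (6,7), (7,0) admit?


P(C_8, k) = (k-1)^8 + (-1)^8*(k-1).
P(7) = (6)^8 + 6
= 1679616 + 6 = 1679622.

1679622


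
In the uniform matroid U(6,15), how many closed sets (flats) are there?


Flats of U(6,15): every subset of size < 6 is a flat, plus E itself.
Count = C(15,0) + C(15,1) + C(15,2) + C(15,3) + C(15,4) + C(15,5) + 1
     = 1 + 15 + 105 + 455 + 1365 + 3003 + 1
     = 4945.

4945


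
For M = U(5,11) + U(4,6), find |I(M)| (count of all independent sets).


For a direct sum, |I(M1+M2)| = |I(M1)| * |I(M2)|.
|I(U(5,11))| = sum C(11,k) for k=0..5 = 1024.
|I(U(4,6))| = sum C(6,k) for k=0..4 = 57.
Total = 1024 * 57 = 58368.

58368


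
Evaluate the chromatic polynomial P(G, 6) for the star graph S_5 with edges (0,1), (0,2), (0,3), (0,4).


P(tree, k) = k * (k-1)^(4) for any tree on 5 vertices.
P(6) = 6 * 5^4 = 6 * 625 = 3750.

3750


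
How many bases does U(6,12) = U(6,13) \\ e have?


Deleting e from U(6,13) gives U(6,12) since n > r.
Bases of U(6,12) = (12 choose 6) = 924.

924


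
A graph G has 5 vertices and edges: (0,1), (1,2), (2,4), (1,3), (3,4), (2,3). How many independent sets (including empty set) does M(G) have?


An independent set in a graphic matroid is an acyclic edge subset.
G has 5 vertices and 6 edges.
Enumerate all 2^6 = 64 subsets, checking for acyclicity.
Total independent sets = 48.

48


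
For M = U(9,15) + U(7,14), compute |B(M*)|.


(M1+M2)* = M1* + M2*.
M1* = U(6,15), bases: C(15,6) = 5005.
M2* = U(7,14), bases: C(14,7) = 3432.
|B(M*)| = 5005 * 3432 = 17177160.

17177160


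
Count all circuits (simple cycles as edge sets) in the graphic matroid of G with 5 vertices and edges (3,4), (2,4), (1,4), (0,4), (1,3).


A circuit in a graphic matroid = edge set of a simple cycle.
G has 5 vertices and 5 edges.
Enumerating all minimal edge subsets forming cycles...
Total circuits found: 1.

1


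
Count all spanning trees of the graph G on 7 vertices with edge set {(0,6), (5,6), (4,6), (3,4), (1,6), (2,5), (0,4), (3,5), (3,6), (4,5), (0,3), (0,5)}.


By Kirchhoff's matrix tree theorem, the number of spanning trees equals
the determinant of any cofactor of the Laplacian matrix L.
G has 7 vertices and 12 edges.
Computing the (6 x 6) cofactor determinant gives 125.

125


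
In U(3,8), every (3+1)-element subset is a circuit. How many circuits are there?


In U(3,8), circuits are the (4)-element subsets.
Any set of 4 elements is dependent, and removing any one element gives
an independent set of size 3, so it is a minimal dependent set.
Number of circuits = (8 choose 4) = 70.

70


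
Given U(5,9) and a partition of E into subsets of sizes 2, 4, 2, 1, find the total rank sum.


r(Ai) = min(|Ai|, 5) for each part.
Sum = min(2,5) + min(4,5) + min(2,5) + min(1,5)
    = 2 + 4 + 2 + 1
    = 9.

9


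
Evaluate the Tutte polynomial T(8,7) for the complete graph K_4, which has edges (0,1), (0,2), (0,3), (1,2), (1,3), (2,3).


T(K_4; x,y) = x^3 + 3x^2 + 4xy + 2x + y^3 + 3y^2 + 2y.
Substituting x=8, y=7:
= 512 + 192 + 224 + 16 + 343 + 147 + 14
= 1448.

1448


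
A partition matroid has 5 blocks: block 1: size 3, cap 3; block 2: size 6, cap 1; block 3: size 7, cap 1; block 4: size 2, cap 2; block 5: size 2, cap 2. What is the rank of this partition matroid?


Rank of a partition matroid = sum of min(|Si|, ci) for each block.
= min(3,3) + min(6,1) + min(7,1) + min(2,2) + min(2,2)
= 3 + 1 + 1 + 2 + 2
= 9.

9


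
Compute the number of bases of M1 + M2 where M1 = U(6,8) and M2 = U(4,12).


Bases of a direct sum M1 + M2: |B| = |B(M1)| * |B(M2)|.
|B(U(6,8))| = C(8,6) = 28.
|B(U(4,12))| = C(12,4) = 495.
Total bases = 28 * 495 = 13860.

13860


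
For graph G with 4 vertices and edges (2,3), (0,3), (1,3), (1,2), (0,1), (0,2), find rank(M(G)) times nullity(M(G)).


r(M) = |V| - c = 4 - 1 = 3.
nullity = |E| - r(M) = 6 - 3 = 3.
Product = 3 * 3 = 9.

9


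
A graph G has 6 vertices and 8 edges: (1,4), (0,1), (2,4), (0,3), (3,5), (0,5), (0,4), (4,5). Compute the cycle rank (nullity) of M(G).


Cycle rank (nullity) = |E| - r(M) = |E| - (|V| - c).
|E| = 8, |V| = 6, c = 1.
Nullity = 8 - (6 - 1) = 8 - 5 = 3.

3


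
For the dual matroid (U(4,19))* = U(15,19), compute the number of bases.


The dual of U(r,n) is U(n-r, n) = U(15,19).
Bases of U(15,19) are all (15)-element subsets.
|B(M*)| = C(19,15) = 3876.

3876


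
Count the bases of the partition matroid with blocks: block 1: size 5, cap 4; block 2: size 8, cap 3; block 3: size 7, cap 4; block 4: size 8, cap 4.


A basis picks exactly ci elements from block i.
Number of bases = product of C(|Si|, ci).
= C(5,4) * C(8,3) * C(7,4) * C(8,4)
= 5 * 56 * 35 * 70
= 686000.

686000
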